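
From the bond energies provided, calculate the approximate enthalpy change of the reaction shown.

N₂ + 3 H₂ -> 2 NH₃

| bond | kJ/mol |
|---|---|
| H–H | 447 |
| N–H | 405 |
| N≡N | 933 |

ΔH ≈ −156 kJ

Bonds broken (reactants):
  H–H: 3 × 447 = 1341
  N≡N: 1 × 933 = 933
  Σ(broken) = 2274 kJ
Bonds formed (products):
  N–H: 6 × 405 = 2430
  Σ(formed) = 2430 kJ
ΔH = Σ(broken) − Σ(formed) = 2274 − 2430 = −156 kJ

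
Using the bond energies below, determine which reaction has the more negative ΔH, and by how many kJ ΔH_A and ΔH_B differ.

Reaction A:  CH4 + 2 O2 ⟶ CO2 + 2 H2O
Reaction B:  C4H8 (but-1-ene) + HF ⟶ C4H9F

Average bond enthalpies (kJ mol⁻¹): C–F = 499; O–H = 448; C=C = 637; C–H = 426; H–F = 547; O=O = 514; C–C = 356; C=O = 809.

Reaction A:
  Bonds broken (reactants):
    C–H: 4 × 426 = 1704
    O=O: 2 × 514 = 1028
    Σ(broken) = 2732 kJ
  Bonds formed (products):
    C=O: 2 × 809 = 1618
    O–H: 4 × 448 = 1792
    Σ(formed) = 3410 kJ
  ΔH_A = 2732 − 3410 = −678 kJ
Reaction B:
  Bonds broken (reactants):
    C–C: 2 × 356 = 712
    C–H: 8 × 426 = 3408
    C=C: 1 × 637 = 637
    H–F: 1 × 547 = 547
    Σ(broken) = 5304 kJ
  Bonds formed (products):
    C–C: 3 × 356 = 1068
    C–F: 1 × 499 = 499
    C–H: 9 × 426 = 3834
    Σ(formed) = 5401 kJ
  ΔH_B = 5304 − 5401 = −97 kJ
ΔH_A − ΔH_B = −581 kJ, so reaction A has the more negative ΔH; |ΔH_A − ΔH_B| = 581 kJ.

Reaction A, by 581 kJ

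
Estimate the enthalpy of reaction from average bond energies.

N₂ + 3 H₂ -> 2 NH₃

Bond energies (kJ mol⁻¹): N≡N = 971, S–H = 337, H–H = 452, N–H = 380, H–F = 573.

Bonds broken (reactants):
  H–H: 3 × 452 = 1356
  N≡N: 1 × 971 = 971
  Σ(broken) = 2327 kJ
Bonds formed (products):
  N–H: 6 × 380 = 2280
  Σ(formed) = 2280 kJ
ΔH = Σ(broken) − Σ(formed) = 2327 − 2280 = +47 kJ

ΔH ≈ +47 kJ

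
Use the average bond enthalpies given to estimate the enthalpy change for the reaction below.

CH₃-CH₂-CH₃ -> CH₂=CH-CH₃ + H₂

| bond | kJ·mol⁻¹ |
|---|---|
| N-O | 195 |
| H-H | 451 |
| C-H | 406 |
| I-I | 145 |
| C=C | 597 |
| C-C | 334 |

ΔH ≈ +98 kJ

Bonds broken (reactants):
  C-C: 2 × 334 = 668
  C-H: 8 × 406 = 3248
  Σ(broken) = 3916 kJ
Bonds formed (products):
  C-C: 1 × 334 = 334
  C-H: 6 × 406 = 2436
  C=C: 1 × 597 = 597
  H-H: 1 × 451 = 451
  Σ(formed) = 3818 kJ
ΔH = Σ(broken) − Σ(formed) = 3916 − 3818 = +98 kJ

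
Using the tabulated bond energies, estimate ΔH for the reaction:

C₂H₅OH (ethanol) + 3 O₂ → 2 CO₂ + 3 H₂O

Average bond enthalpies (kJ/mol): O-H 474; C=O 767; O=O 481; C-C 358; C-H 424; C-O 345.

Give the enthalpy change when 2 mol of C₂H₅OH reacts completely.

Bonds broken (reactants):
  C-C: 1 × 358 = 358
  C-H: 5 × 424 = 2120
  C-O: 1 × 345 = 345
  O-H: 1 × 474 = 474
  O=O: 3 × 481 = 1443
  Σ(broken) = 4740 kJ
Bonds formed (products):
  C=O: 4 × 767 = 3068
  O-H: 6 × 474 = 2844
  Σ(formed) = 5912 kJ
ΔH = Σ(broken) − Σ(formed) = 4740 − 5912 = −1172 kJ
For 2× the reaction as written: 2 × (−1172) = −2344 kJ

ΔH = −2344 kJ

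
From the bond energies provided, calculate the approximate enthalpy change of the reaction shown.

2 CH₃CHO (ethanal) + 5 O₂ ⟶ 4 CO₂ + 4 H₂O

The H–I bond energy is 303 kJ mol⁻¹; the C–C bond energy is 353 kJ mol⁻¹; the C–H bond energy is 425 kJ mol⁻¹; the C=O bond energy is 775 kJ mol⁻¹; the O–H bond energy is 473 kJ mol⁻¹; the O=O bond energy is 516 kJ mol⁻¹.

ΔH ≈ −1748 kJ

Bonds broken (reactants):
  C–C: 2 × 353 = 706
  C–H: 8 × 425 = 3400
  C=O: 2 × 775 = 1550
  O=O: 5 × 516 = 2580
  Σ(broken) = 8236 kJ
Bonds formed (products):
  C=O: 8 × 775 = 6200
  O–H: 8 × 473 = 3784
  Σ(formed) = 9984 kJ
ΔH = Σ(broken) − Σ(formed) = 8236 − 9984 = −1748 kJ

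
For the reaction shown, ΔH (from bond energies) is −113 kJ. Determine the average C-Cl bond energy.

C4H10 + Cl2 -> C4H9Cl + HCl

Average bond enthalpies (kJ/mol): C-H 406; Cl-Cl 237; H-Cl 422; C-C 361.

D(C-Cl) ≈ 334 kJ/mol

Let D be the C-Cl bond energy.
Σ(broken) = 3×361 + 10×406 + 1×237 = 5380
Σ(formed) = 3×361 + 1×D + 9×406 + 1×422 = 5159 + D
ΔH = Σ(broken) − Σ(formed) = (5380) − (5159 + D) = +221 − D
Setting this equal to −113 kJ gives D = 334 kJ/mol.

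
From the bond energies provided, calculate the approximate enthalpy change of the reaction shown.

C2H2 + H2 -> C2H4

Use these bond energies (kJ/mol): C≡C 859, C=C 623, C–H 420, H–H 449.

Bonds broken (reactants):
  C≡C: 1 × 859 = 859
  C–H: 2 × 420 = 840
  H–H: 1 × 449 = 449
  Σ(broken) = 2148 kJ
Bonds formed (products):
  C–H: 4 × 420 = 1680
  C=C: 1 × 623 = 623
  Σ(formed) = 2303 kJ
ΔH = Σ(broken) − Σ(formed) = 2148 − 2303 = −155 kJ

ΔH ≈ −155 kJ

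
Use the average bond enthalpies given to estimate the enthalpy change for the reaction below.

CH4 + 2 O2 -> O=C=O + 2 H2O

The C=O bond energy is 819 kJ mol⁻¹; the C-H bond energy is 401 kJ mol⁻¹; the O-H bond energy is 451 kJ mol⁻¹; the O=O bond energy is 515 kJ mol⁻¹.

ΔH ≈ −808 kJ

Bonds broken (reactants):
  C-H: 4 × 401 = 1604
  O=O: 2 × 515 = 1030
  Σ(broken) = 2634 kJ
Bonds formed (products):
  C=O: 2 × 819 = 1638
  O-H: 4 × 451 = 1804
  Σ(formed) = 3442 kJ
ΔH = Σ(broken) − Σ(formed) = 2634 − 3442 = −808 kJ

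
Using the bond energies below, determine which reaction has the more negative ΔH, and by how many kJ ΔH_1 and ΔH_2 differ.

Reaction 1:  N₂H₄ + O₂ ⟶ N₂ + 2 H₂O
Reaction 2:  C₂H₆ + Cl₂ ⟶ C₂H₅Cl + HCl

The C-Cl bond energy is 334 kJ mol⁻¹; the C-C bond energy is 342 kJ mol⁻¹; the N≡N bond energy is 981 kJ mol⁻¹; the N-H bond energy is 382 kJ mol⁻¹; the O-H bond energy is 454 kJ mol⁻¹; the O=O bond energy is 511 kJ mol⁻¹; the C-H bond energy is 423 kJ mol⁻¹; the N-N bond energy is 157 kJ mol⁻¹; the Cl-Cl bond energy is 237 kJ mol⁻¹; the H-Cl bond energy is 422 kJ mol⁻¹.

Reaction 1:
  Bonds broken (reactants):
    N-H: 4 × 382 = 1528
    N-N: 1 × 157 = 157
    O=O: 1 × 511 = 511
    Σ(broken) = 2196 kJ
  Bonds formed (products):
    N≡N: 1 × 981 = 981
    O-H: 4 × 454 = 1816
    Σ(formed) = 2797 kJ
  ΔH_1 = 2196 − 2797 = −601 kJ
Reaction 2:
  Bonds broken (reactants):
    C-C: 1 × 342 = 342
    C-H: 6 × 423 = 2538
    Cl-Cl: 1 × 237 = 237
    Σ(broken) = 3117 kJ
  Bonds formed (products):
    C-C: 1 × 342 = 342
    C-Cl: 1 × 334 = 334
    C-H: 5 × 423 = 2115
    H-Cl: 1 × 422 = 422
    Σ(formed) = 3213 kJ
  ΔH_2 = 3117 − 3213 = −96 kJ
ΔH_1 − ΔH_2 = −505 kJ, so reaction 1 has the more negative ΔH; |ΔH_1 − ΔH_2| = 505 kJ.

Reaction 1, by 505 kJ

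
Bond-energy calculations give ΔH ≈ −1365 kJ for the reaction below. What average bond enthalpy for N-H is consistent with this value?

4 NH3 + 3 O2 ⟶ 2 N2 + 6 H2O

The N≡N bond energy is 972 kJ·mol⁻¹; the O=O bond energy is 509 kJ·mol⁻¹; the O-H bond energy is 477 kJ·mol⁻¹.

Let D be the N-H bond energy.
Σ(broken) = 12×D + 3×509 = 1527 + 12D
Σ(formed) = 2×972 + 12×477 = 7668
ΔH = Σ(broken) − Σ(formed) = (1527 + 12D) − (7668) = −6141 + 12D
Setting this equal to −1365 kJ gives 12D = 4776, so D = 398 kJ/mol.

D(N-H) ≈ 398 kJ/mol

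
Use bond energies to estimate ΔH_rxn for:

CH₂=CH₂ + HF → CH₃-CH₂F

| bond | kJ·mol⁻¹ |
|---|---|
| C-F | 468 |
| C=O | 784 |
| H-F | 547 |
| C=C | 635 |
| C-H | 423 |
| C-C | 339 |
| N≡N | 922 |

Bonds broken (reactants):
  C-H: 4 × 423 = 1692
  C=C: 1 × 635 = 635
  H-F: 1 × 547 = 547
  Σ(broken) = 2874 kJ
Bonds formed (products):
  C-C: 1 × 339 = 339
  C-F: 1 × 468 = 468
  C-H: 5 × 423 = 2115
  Σ(formed) = 2922 kJ
ΔH = Σ(broken) − Σ(formed) = 2874 − 2922 = −48 kJ

ΔH ≈ −48 kJ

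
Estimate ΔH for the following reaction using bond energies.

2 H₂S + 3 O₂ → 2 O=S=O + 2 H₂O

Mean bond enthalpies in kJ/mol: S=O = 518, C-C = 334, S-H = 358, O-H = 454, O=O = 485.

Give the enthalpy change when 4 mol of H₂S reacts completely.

ΔH = −2002 kJ

Bonds broken (reactants):
  O=O: 3 × 485 = 1455
  S-H: 4 × 358 = 1432
  Σ(broken) = 2887 kJ
Bonds formed (products):
  O-H: 4 × 454 = 1816
  S=O: 4 × 518 = 2072
  Σ(formed) = 3888 kJ
ΔH = Σ(broken) − Σ(formed) = 2887 − 3888 = −1001 kJ
For 2× the reaction as written: 2 × (−1001) = −2002 kJ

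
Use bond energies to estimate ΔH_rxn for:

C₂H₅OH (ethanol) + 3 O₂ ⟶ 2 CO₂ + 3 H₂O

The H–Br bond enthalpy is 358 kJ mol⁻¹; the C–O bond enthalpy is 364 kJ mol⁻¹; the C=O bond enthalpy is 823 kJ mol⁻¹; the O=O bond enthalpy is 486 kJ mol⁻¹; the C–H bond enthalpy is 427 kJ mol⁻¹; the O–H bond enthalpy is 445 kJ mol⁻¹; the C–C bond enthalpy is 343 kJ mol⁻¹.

Bonds broken (reactants):
  C–C: 1 × 343 = 343
  C–H: 5 × 427 = 2135
  C–O: 1 × 364 = 364
  O–H: 1 × 445 = 445
  O=O: 3 × 486 = 1458
  Σ(broken) = 4745 kJ
Bonds formed (products):
  C=O: 4 × 823 = 3292
  O–H: 6 × 445 = 2670
  Σ(formed) = 5962 kJ
ΔH = Σ(broken) − Σ(formed) = 4745 − 5962 = −1217 kJ

ΔH ≈ −1217 kJ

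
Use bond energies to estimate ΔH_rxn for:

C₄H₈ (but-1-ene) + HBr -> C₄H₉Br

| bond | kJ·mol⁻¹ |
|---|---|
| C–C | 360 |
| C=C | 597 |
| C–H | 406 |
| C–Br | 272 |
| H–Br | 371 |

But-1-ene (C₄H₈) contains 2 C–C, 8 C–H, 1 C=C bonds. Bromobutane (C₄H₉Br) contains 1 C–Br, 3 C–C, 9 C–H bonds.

Bonds broken (reactants):
  C–C: 2 × 360 = 720
  C–H: 8 × 406 = 3248
  C=C: 1 × 597 = 597
  H–Br: 1 × 371 = 371
  Σ(broken) = 4936 kJ
Bonds formed (products):
  C–Br: 1 × 272 = 272
  C–C: 3 × 360 = 1080
  C–H: 9 × 406 = 3654
  Σ(formed) = 5006 kJ
ΔH = Σ(broken) − Σ(formed) = 4936 − 5006 = −70 kJ

ΔH ≈ −70 kJ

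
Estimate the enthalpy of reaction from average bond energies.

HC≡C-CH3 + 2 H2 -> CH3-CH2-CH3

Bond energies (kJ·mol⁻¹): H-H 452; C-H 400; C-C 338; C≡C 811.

Bonds broken (reactants):
  C≡C: 1 × 811 = 811
  C-C: 1 × 338 = 338
  C-H: 4 × 400 = 1600
  H-H: 2 × 452 = 904
  Σ(broken) = 3653 kJ
Bonds formed (products):
  C-C: 2 × 338 = 676
  C-H: 8 × 400 = 3200
  Σ(formed) = 3876 kJ
ΔH = Σ(broken) − Σ(formed) = 3653 − 3876 = −223 kJ

ΔH ≈ −223 kJ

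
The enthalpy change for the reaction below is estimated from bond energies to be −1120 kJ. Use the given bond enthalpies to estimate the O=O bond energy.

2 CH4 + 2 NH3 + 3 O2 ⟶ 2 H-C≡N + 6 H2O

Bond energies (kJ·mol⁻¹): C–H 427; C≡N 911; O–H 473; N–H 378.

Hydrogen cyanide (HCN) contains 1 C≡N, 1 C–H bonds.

Let D be the O=O bond energy.
Σ(broken) = 8×427 + 6×378 + 3×D = 5684 + 3D
Σ(formed) = 2×911 + 2×427 + 12×473 = 8352
ΔH = Σ(broken) − Σ(formed) = (5684 + 3D) − (8352) = −2668 + 3D
Setting this equal to −1120 kJ gives 3D = 1548, so D = 516 kJ/mol.

D(O=O) ≈ 516 kJ/mol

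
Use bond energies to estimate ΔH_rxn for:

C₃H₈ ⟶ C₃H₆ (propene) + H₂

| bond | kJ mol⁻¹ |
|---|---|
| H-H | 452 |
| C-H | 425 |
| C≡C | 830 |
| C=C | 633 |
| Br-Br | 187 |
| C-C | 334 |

Bonds broken (reactants):
  C-C: 2 × 334 = 668
  C-H: 8 × 425 = 3400
  Σ(broken) = 4068 kJ
Bonds formed (products):
  C-C: 1 × 334 = 334
  C-H: 6 × 425 = 2550
  C=C: 1 × 633 = 633
  H-H: 1 × 452 = 452
  Σ(formed) = 3969 kJ
ΔH = Σ(broken) − Σ(formed) = 4068 − 3969 = +99 kJ

ΔH ≈ +99 kJ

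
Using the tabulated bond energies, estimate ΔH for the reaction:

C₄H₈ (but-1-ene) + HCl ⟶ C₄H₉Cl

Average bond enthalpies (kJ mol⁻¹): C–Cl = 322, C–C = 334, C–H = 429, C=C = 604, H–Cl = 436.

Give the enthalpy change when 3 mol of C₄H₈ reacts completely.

ΔH = −135 kJ

Bonds broken (reactants):
  C–C: 2 × 334 = 668
  C–H: 8 × 429 = 3432
  C=C: 1 × 604 = 604
  H–Cl: 1 × 436 = 436
  Σ(broken) = 5140 kJ
Bonds formed (products):
  C–C: 3 × 334 = 1002
  C–Cl: 1 × 322 = 322
  C–H: 9 × 429 = 3861
  Σ(formed) = 5185 kJ
ΔH = Σ(broken) − Σ(formed) = 5140 − 5185 = −45 kJ
For 3× the reaction as written: 3 × (−45) = −135 kJ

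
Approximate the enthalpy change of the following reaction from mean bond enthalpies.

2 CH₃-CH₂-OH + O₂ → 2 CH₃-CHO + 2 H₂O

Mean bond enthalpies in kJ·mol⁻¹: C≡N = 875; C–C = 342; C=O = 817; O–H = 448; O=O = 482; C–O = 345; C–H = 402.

Bonds broken (reactants):
  C–C: 2 × 342 = 684
  C–H: 10 × 402 = 4020
  C–O: 2 × 345 = 690
  O–H: 2 × 448 = 896
  O=O: 1 × 482 = 482
  Σ(broken) = 6772 kJ
Bonds formed (products):
  C–C: 2 × 342 = 684
  C–H: 8 × 402 = 3216
  C=O: 2 × 817 = 1634
  O–H: 4 × 448 = 1792
  Σ(formed) = 7326 kJ
ΔH = Σ(broken) − Σ(formed) = 6772 − 7326 = −554 kJ

ΔH ≈ −554 kJ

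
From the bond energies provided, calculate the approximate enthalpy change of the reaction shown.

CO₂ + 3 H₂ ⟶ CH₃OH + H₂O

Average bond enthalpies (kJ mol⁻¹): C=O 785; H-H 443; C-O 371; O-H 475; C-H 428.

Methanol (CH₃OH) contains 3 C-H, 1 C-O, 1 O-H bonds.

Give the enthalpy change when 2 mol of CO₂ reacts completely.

ΔH = −362 kJ

Bonds broken (reactants):
  C=O: 2 × 785 = 1570
  H-H: 3 × 443 = 1329
  Σ(broken) = 2899 kJ
Bonds formed (products):
  C-H: 3 × 428 = 1284
  C-O: 1 × 371 = 371
  O-H: 3 × 475 = 1425
  Σ(formed) = 3080 kJ
ΔH = Σ(broken) − Σ(formed) = 2899 − 3080 = −181 kJ
For 2× the reaction as written: 2 × (−181) = −362 kJ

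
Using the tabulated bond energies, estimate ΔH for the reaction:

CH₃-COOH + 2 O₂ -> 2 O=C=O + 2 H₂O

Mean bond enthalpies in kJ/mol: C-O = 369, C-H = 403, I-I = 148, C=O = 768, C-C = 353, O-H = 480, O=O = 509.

Bonds broken (reactants):
  C-C: 1 × 353 = 353
  C-H: 3 × 403 = 1209
  C-O: 1 × 369 = 369
  C=O: 1 × 768 = 768
  O-H: 1 × 480 = 480
  O=O: 2 × 509 = 1018
  Σ(broken) = 4197 kJ
Bonds formed (products):
  C=O: 4 × 768 = 3072
  O-H: 4 × 480 = 1920
  Σ(formed) = 4992 kJ
ΔH = Σ(broken) − Σ(formed) = 4197 − 4992 = −795 kJ

ΔH ≈ −795 kJ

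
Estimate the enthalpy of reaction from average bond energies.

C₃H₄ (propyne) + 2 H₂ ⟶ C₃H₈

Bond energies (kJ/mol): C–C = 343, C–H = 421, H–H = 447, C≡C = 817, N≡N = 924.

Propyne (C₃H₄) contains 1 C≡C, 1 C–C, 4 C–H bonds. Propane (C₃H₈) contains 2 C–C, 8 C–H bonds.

ΔH ≈ −316 kJ

Bonds broken (reactants):
  C≡C: 1 × 817 = 817
  C–C: 1 × 343 = 343
  C–H: 4 × 421 = 1684
  H–H: 2 × 447 = 894
  Σ(broken) = 3738 kJ
Bonds formed (products):
  C–C: 2 × 343 = 686
  C–H: 8 × 421 = 3368
  Σ(formed) = 4054 kJ
ΔH = Σ(broken) − Σ(formed) = 3738 − 4054 = −316 kJ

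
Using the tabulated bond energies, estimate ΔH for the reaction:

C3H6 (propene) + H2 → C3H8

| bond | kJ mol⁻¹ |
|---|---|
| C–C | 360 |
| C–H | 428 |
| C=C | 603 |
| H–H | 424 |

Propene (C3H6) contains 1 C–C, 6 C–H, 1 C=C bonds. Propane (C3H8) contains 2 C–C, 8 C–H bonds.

ΔH ≈ −189 kJ

Bonds broken (reactants):
  C–C: 1 × 360 = 360
  C–H: 6 × 428 = 2568
  C=C: 1 × 603 = 603
  H–H: 1 × 424 = 424
  Σ(broken) = 3955 kJ
Bonds formed (products):
  C–C: 2 × 360 = 720
  C–H: 8 × 428 = 3424
  Σ(formed) = 4144 kJ
ΔH = Σ(broken) − Σ(formed) = 3955 − 4144 = −189 kJ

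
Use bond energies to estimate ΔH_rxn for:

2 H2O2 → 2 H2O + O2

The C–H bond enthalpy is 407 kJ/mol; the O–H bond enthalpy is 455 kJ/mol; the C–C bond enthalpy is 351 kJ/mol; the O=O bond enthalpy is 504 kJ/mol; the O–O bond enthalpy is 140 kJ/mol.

ΔH ≈ −224 kJ

Bonds broken (reactants):
  O–H: 4 × 455 = 1820
  O–O: 2 × 140 = 280
  Σ(broken) = 2100 kJ
Bonds formed (products):
  O–H: 4 × 455 = 1820
  O=O: 1 × 504 = 504
  Σ(formed) = 2324 kJ
ΔH = Σ(broken) − Σ(formed) = 2100 − 2324 = −224 kJ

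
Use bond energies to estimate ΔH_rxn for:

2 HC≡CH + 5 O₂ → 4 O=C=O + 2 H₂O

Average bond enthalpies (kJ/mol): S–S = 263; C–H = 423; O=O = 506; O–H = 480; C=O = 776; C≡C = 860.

Bonds broken (reactants):
  C≡C: 2 × 860 = 1720
  C–H: 4 × 423 = 1692
  O=O: 5 × 506 = 2530
  Σ(broken) = 5942 kJ
Bonds formed (products):
  C=O: 8 × 776 = 6208
  O–H: 4 × 480 = 1920
  Σ(formed) = 8128 kJ
ΔH = Σ(broken) − Σ(formed) = 5942 − 8128 = −2186 kJ

ΔH ≈ −2186 kJ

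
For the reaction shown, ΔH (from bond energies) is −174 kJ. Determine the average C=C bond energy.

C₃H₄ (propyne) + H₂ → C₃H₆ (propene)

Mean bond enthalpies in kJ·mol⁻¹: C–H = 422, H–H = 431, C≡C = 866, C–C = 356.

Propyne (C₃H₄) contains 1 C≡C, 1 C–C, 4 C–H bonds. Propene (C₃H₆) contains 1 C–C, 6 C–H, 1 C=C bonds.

D(C=C) ≈ 627 kJ/mol

Let D be the C=C bond energy.
Σ(broken) = 1×866 + 1×356 + 4×422 + 1×431 = 3341
Σ(formed) = 1×356 + 6×422 + 1×D = 2888 + D
ΔH = Σ(broken) − Σ(formed) = (3341) − (2888 + D) = +453 − D
Setting this equal to −174 kJ gives D = 627 kJ/mol.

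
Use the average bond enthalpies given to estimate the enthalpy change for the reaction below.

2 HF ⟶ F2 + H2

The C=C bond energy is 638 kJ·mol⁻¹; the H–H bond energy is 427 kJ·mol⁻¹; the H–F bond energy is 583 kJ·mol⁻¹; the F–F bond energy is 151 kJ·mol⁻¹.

Bonds broken (reactants):
  H–F: 2 × 583 = 1166
  Σ(broken) = 1166 kJ
Bonds formed (products):
  F–F: 1 × 151 = 151
  H–H: 1 × 427 = 427
  Σ(formed) = 578 kJ
ΔH = Σ(broken) − Σ(formed) = 1166 − 578 = +588 kJ

ΔH ≈ +588 kJ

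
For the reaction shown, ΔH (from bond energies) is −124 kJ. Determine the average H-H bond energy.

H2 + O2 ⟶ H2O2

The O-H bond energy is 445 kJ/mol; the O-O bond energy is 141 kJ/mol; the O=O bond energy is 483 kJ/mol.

D(H-H) ≈ 424 kJ/mol

Let D be the H-H bond energy.
Σ(broken) = 1×D + 1×483 = 483 + D
Σ(formed) = 2×445 + 1×141 = 1031
ΔH = Σ(broken) − Σ(formed) = (483 + D) − (1031) = −548 + D
Setting this equal to −124 kJ gives D = 424 kJ/mol.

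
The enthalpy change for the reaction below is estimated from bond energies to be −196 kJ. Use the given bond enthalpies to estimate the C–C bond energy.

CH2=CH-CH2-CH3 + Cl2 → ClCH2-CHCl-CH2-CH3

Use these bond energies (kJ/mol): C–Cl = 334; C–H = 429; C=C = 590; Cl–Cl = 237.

Let D be the C–C bond energy.
Σ(broken) = 2×D + 8×429 + 1×590 + 1×237 = 4259 + 2D
Σ(formed) = 3×D + 2×334 + 8×429 = 4100 + 3D
ΔH = Σ(broken) − Σ(formed) = (4259 + 2D) − (4100 + 3D) = +159 − D
Setting this equal to −196 kJ gives D = 355 kJ/mol.

D(C–C) ≈ 355 kJ/mol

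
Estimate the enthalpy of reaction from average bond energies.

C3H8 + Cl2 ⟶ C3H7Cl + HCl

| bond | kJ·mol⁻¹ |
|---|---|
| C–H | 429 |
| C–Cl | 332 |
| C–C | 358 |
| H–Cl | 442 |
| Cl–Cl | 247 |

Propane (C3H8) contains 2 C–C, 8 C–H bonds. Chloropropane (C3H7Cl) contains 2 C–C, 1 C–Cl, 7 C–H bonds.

ΔH ≈ −98 kJ

Bonds broken (reactants):
  C–C: 2 × 358 = 716
  C–H: 8 × 429 = 3432
  Cl–Cl: 1 × 247 = 247
  Σ(broken) = 4395 kJ
Bonds formed (products):
  C–C: 2 × 358 = 716
  C–Cl: 1 × 332 = 332
  C–H: 7 × 429 = 3003
  H–Cl: 1 × 442 = 442
  Σ(formed) = 4493 kJ
ΔH = Σ(broken) − Σ(formed) = 4395 − 4493 = −98 kJ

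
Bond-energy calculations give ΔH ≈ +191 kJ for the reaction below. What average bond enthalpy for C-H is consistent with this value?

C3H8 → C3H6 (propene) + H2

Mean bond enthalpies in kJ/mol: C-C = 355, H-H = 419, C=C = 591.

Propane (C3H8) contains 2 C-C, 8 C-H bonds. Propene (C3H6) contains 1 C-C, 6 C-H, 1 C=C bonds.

Let D be the C-H bond energy.
Σ(broken) = 2×355 + 8×D = 710 + 8D
Σ(formed) = 1×355 + 6×D + 1×591 + 1×419 = 1365 + 6D
ΔH = Σ(broken) − Σ(formed) = (710 + 8D) − (1365 + 6D) = −655 + 2D
Setting this equal to +191 kJ gives 2D = 846, so D = 423 kJ/mol.

D(C-H) ≈ 423 kJ/mol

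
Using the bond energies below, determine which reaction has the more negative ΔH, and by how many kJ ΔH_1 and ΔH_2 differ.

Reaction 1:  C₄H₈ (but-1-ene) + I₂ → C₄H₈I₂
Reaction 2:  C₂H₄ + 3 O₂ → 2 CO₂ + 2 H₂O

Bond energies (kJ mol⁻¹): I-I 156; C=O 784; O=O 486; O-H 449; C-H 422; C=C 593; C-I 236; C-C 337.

Reaction 1:
  Bonds broken (reactants):
    C-C: 2 × 337 = 674
    C-H: 8 × 422 = 3376
    C=C: 1 × 593 = 593
    I-I: 1 × 156 = 156
    Σ(broken) = 4799 kJ
  Bonds formed (products):
    C-C: 3 × 337 = 1011
    C-H: 8 × 422 = 3376
    C-I: 2 × 236 = 472
    Σ(formed) = 4859 kJ
  ΔH_1 = 4799 − 4859 = −60 kJ
Reaction 2:
  Bonds broken (reactants):
    C-H: 4 × 422 = 1688
    C=C: 1 × 593 = 593
    O=O: 3 × 486 = 1458
    Σ(broken) = 3739 kJ
  Bonds formed (products):
    C=O: 4 × 784 = 3136
    O-H: 4 × 449 = 1796
    Σ(formed) = 4932 kJ
  ΔH_2 = 3739 − 4932 = −1193 kJ
ΔH_1 − ΔH_2 = +1133 kJ, so reaction 2 has the more negative ΔH; |ΔH_1 − ΔH_2| = 1133 kJ.

Reaction 2, by 1133 kJ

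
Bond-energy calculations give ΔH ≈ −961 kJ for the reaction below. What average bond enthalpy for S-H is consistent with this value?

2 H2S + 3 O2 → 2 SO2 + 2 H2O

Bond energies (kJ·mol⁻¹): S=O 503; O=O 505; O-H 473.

D(S-H) ≈ 357 kJ/mol

Let D be the S-H bond energy.
Σ(broken) = 3×505 + 4×D = 1515 + 4D
Σ(formed) = 4×473 + 4×503 = 3904
ΔH = Σ(broken) − Σ(formed) = (1515 + 4D) − (3904) = −2389 + 4D
Setting this equal to −961 kJ gives 4D = 1428, so D = 357 kJ/mol.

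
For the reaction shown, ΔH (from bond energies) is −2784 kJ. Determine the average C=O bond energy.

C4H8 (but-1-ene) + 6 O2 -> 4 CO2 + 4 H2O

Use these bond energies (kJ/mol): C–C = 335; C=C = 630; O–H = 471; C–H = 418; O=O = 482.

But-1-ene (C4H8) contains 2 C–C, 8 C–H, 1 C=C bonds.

D(C=O) ≈ 819 kJ/mol

Let D be the C=O bond energy.
Σ(broken) = 2×335 + 8×418 + 1×630 + 6×482 = 7536
Σ(formed) = 8×D + 8×471 = 3768 + 8D
ΔH = Σ(broken) − Σ(formed) = (7536) − (3768 + 8D) = +3768 − 8D
Setting this equal to −2784 kJ gives 8D = 6552, so D = 819 kJ/mol.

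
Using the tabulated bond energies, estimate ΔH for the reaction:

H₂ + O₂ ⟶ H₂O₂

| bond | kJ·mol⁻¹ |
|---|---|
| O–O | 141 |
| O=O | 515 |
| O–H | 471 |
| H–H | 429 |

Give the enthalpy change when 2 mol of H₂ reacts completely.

Bonds broken (reactants):
  H–H: 1 × 429 = 429
  O=O: 1 × 515 = 515
  Σ(broken) = 944 kJ
Bonds formed (products):
  O–H: 2 × 471 = 942
  O–O: 1 × 141 = 141
  Σ(formed) = 1083 kJ
ΔH = Σ(broken) − Σ(formed) = 944 − 1083 = −139 kJ
For 2× the reaction as written: 2 × (−139) = −278 kJ

ΔH = −278 kJ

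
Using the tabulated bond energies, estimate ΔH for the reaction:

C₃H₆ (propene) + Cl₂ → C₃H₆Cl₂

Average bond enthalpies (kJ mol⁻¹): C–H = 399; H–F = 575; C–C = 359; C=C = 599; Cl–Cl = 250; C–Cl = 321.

ΔH ≈ −152 kJ

Bonds broken (reactants):
  C–C: 1 × 359 = 359
  C–H: 6 × 399 = 2394
  C=C: 1 × 599 = 599
  Cl–Cl: 1 × 250 = 250
  Σ(broken) = 3602 kJ
Bonds formed (products):
  C–C: 2 × 359 = 718
  C–Cl: 2 × 321 = 642
  C–H: 6 × 399 = 2394
  Σ(formed) = 3754 kJ
ΔH = Σ(broken) − Σ(formed) = 3602 − 3754 = −152 kJ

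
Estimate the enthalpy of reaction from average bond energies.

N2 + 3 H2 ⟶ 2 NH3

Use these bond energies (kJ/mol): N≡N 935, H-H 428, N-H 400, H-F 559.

ΔH ≈ −181 kJ

Bonds broken (reactants):
  H-H: 3 × 428 = 1284
  N≡N: 1 × 935 = 935
  Σ(broken) = 2219 kJ
Bonds formed (products):
  N-H: 6 × 400 = 2400
  Σ(formed) = 2400 kJ
ΔH = Σ(broken) − Σ(formed) = 2219 − 2400 = −181 kJ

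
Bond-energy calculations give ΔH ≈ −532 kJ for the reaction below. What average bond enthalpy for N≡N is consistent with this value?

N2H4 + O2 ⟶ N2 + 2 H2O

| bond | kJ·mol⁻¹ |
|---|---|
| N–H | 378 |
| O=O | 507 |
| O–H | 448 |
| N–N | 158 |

D(N≡N) ≈ 917 kJ/mol

Let D be the N≡N bond energy.
Σ(broken) = 4×378 + 1×158 + 1×507 = 2177
Σ(formed) = 1×D + 4×448 = 1792 + D
ΔH = Σ(broken) − Σ(formed) = (2177) − (1792 + D) = +385 − D
Setting this equal to −532 kJ gives D = 917 kJ/mol.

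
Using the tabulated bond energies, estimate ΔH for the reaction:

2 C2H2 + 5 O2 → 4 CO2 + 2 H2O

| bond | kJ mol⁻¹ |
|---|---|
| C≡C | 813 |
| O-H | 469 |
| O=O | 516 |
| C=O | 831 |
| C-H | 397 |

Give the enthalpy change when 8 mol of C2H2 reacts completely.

Bonds broken (reactants):
  C≡C: 2 × 813 = 1626
  C-H: 4 × 397 = 1588
  O=O: 5 × 516 = 2580
  Σ(broken) = 5794 kJ
Bonds formed (products):
  C=O: 8 × 831 = 6648
  O-H: 4 × 469 = 1876
  Σ(formed) = 8524 kJ
ΔH = Σ(broken) − Σ(formed) = 5794 − 8524 = −2730 kJ
For 4× the reaction as written: 4 × (−2730) = −10920 kJ

ΔH = −10920 kJ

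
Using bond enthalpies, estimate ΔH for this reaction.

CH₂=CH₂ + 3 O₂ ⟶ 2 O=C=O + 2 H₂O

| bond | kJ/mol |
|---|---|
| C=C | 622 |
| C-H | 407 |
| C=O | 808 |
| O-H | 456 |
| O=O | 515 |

ΔH ≈ −1261 kJ

Bonds broken (reactants):
  C-H: 4 × 407 = 1628
  C=C: 1 × 622 = 622
  O=O: 3 × 515 = 1545
  Σ(broken) = 3795 kJ
Bonds formed (products):
  C=O: 4 × 808 = 3232
  O-H: 4 × 456 = 1824
  Σ(formed) = 5056 kJ
ΔH = Σ(broken) − Σ(formed) = 3795 − 5056 = −1261 kJ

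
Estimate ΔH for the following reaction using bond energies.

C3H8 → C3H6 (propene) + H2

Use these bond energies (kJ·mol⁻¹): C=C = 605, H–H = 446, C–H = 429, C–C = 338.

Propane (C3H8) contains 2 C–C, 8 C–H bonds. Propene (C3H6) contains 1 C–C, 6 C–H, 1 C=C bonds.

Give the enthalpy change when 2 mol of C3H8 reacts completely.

Bonds broken (reactants):
  C–C: 2 × 338 = 676
  C–H: 8 × 429 = 3432
  Σ(broken) = 4108 kJ
Bonds formed (products):
  C–C: 1 × 338 = 338
  C–H: 6 × 429 = 2574
  C=C: 1 × 605 = 605
  H–H: 1 × 446 = 446
  Σ(formed) = 3963 kJ
ΔH = Σ(broken) − Σ(formed) = 4108 − 3963 = +145 kJ
For 2× the reaction as written: 2 × (+145) = +290 kJ

ΔH = +290 kJ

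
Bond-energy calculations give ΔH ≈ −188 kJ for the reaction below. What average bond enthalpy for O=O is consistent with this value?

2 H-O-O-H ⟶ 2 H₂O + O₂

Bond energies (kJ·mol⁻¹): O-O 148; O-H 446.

D(O=O) ≈ 484 kJ/mol

Let D be the O=O bond energy.
Σ(broken) = 4×446 + 2×148 = 2080
Σ(formed) = 4×446 + 1×D = 1784 + D
ΔH = Σ(broken) − Σ(formed) = (2080) − (1784 + D) = +296 − D
Setting this equal to −188 kJ gives D = 484 kJ/mol.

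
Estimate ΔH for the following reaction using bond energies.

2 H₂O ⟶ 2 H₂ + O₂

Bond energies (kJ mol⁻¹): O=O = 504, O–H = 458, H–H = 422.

ΔH ≈ +484 kJ

Bonds broken (reactants):
  O–H: 4 × 458 = 1832
  Σ(broken) = 1832 kJ
Bonds formed (products):
  H–H: 2 × 422 = 844
  O=O: 1 × 504 = 504
  Σ(formed) = 1348 kJ
ΔH = Σ(broken) − Σ(formed) = 1832 − 1348 = +484 kJ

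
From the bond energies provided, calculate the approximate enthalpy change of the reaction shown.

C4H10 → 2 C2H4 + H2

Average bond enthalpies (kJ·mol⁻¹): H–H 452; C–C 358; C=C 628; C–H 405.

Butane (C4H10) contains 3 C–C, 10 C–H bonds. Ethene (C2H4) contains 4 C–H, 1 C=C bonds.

Bonds broken (reactants):
  C–C: 3 × 358 = 1074
  C–H: 10 × 405 = 4050
  Σ(broken) = 5124 kJ
Bonds formed (products):
  C–H: 8 × 405 = 3240
  C=C: 2 × 628 = 1256
  H–H: 1 × 452 = 452
  Σ(formed) = 4948 kJ
ΔH = Σ(broken) − Σ(formed) = 5124 − 4948 = +176 kJ

ΔH ≈ +176 kJ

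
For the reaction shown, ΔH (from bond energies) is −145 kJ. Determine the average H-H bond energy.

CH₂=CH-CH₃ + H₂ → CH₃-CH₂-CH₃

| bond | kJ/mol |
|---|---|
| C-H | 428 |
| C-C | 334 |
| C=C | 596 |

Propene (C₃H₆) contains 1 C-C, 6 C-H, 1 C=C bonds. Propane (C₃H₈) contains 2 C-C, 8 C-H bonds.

D(H-H) ≈ 449 kJ/mol

Let D be the H-H bond energy.
Σ(broken) = 1×334 + 6×428 + 1×596 + 1×D = 3498 + D
Σ(formed) = 2×334 + 8×428 = 4092
ΔH = Σ(broken) − Σ(formed) = (3498 + D) − (4092) = −594 + D
Setting this equal to −145 kJ gives D = 449 kJ/mol.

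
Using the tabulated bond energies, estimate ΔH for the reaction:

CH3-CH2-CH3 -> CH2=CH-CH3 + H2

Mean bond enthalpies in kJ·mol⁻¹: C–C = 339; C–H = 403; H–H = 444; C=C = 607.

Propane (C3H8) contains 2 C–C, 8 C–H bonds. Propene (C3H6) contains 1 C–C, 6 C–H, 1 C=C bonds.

Bonds broken (reactants):
  C–C: 2 × 339 = 678
  C–H: 8 × 403 = 3224
  Σ(broken) = 3902 kJ
Bonds formed (products):
  C–C: 1 × 339 = 339
  C–H: 6 × 403 = 2418
  C=C: 1 × 607 = 607
  H–H: 1 × 444 = 444
  Σ(formed) = 3808 kJ
ΔH = Σ(broken) − Σ(formed) = 3902 − 3808 = +94 kJ

ΔH ≈ +94 kJ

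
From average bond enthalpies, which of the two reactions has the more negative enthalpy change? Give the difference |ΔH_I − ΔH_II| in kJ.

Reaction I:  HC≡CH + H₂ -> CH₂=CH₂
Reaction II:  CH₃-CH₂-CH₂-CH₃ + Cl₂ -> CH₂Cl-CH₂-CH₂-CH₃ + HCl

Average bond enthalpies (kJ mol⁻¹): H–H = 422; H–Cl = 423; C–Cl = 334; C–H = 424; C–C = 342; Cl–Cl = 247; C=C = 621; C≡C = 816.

Reaction I:
  Bonds broken (reactants):
    C≡C: 1 × 816 = 816
    C–H: 2 × 424 = 848
    H–H: 1 × 422 = 422
    Σ(broken) = 2086 kJ
  Bonds formed (products):
    C–H: 4 × 424 = 1696
    C=C: 1 × 621 = 621
    Σ(formed) = 2317 kJ
  ΔH_I = 2086 − 2317 = −231 kJ
Reaction II:
  Bonds broken (reactants):
    C–C: 3 × 342 = 1026
    C–H: 10 × 424 = 4240
    Cl–Cl: 1 × 247 = 247
    Σ(broken) = 5513 kJ
  Bonds formed (products):
    C–C: 3 × 342 = 1026
    C–Cl: 1 × 334 = 334
    C–H: 9 × 424 = 3816
    H–Cl: 1 × 423 = 423
    Σ(formed) = 5599 kJ
  ΔH_II = 5513 − 5599 = −86 kJ
ΔH_I − ΔH_II = −145 kJ, so reaction I has the more negative ΔH; |ΔH_I − ΔH_II| = 145 kJ.

Reaction I, by 145 kJ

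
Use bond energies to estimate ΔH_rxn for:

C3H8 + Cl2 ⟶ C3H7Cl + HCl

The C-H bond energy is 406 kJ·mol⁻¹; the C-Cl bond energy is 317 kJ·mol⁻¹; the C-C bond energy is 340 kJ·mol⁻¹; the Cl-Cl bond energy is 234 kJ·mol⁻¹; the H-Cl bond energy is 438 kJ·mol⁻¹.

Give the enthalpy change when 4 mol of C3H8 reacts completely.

Bonds broken (reactants):
  C-C: 2 × 340 = 680
  C-H: 8 × 406 = 3248
  Cl-Cl: 1 × 234 = 234
  Σ(broken) = 4162 kJ
Bonds formed (products):
  C-C: 2 × 340 = 680
  C-Cl: 1 × 317 = 317
  C-H: 7 × 406 = 2842
  H-Cl: 1 × 438 = 438
  Σ(formed) = 4277 kJ
ΔH = Σ(broken) − Σ(formed) = 4162 − 4277 = −115 kJ
For 4× the reaction as written: 4 × (−115) = −460 kJ

ΔH = −460 kJ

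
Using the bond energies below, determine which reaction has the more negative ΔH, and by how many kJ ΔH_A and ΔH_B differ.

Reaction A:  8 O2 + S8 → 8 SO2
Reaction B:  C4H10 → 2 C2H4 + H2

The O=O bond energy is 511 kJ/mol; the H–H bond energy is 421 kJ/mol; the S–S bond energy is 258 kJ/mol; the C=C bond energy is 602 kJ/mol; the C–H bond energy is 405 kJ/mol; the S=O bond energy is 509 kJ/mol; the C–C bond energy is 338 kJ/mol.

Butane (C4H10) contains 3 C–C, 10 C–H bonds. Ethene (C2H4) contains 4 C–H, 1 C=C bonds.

Reaction A, by 2191 kJ

Reaction A:
  Bonds broken (reactants):
    O=O: 8 × 511 = 4088
    S–S: 8 × 258 = 2064
    Σ(broken) = 6152 kJ
  Bonds formed (products):
    S=O: 16 × 509 = 8144
    Σ(formed) = 8144 kJ
  ΔH_A = 6152 − 8144 = −1992 kJ
Reaction B:
  Bonds broken (reactants):
    C–C: 3 × 338 = 1014
    C–H: 10 × 405 = 4050
    Σ(broken) = 5064 kJ
  Bonds formed (products):
    C–H: 8 × 405 = 3240
    C=C: 2 × 602 = 1204
    H–H: 1 × 421 = 421
    Σ(formed) = 4865 kJ
  ΔH_B = 5064 − 4865 = +199 kJ
ΔH_A − ΔH_B = −2191 kJ, so reaction A has the more negative ΔH; |ΔH_A − ΔH_B| = 2191 kJ.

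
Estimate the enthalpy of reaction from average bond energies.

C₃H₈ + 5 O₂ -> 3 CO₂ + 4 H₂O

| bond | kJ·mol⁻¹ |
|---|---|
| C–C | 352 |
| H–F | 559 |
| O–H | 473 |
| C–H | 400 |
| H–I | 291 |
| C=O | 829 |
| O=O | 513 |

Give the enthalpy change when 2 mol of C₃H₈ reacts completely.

Bonds broken (reactants):
  C–C: 2 × 352 = 704
  C–H: 8 × 400 = 3200
  O=O: 5 × 513 = 2565
  Σ(broken) = 6469 kJ
Bonds formed (products):
  C=O: 6 × 829 = 4974
  O–H: 8 × 473 = 3784
  Σ(formed) = 8758 kJ
ΔH = Σ(broken) − Σ(formed) = 6469 − 8758 = −2289 kJ
For 2× the reaction as written: 2 × (−2289) = −4578 kJ

ΔH = −4578 kJ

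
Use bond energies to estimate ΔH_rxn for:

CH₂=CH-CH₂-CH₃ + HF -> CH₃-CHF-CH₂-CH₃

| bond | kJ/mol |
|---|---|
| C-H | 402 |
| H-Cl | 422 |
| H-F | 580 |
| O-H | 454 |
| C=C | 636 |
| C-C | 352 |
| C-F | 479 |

Bonds broken (reactants):
  C-C: 2 × 352 = 704
  C-H: 8 × 402 = 3216
  C=C: 1 × 636 = 636
  H-F: 1 × 580 = 580
  Σ(broken) = 5136 kJ
Bonds formed (products):
  C-C: 3 × 352 = 1056
  C-F: 1 × 479 = 479
  C-H: 9 × 402 = 3618
  Σ(formed) = 5153 kJ
ΔH = Σ(broken) − Σ(formed) = 5136 − 5153 = −17 kJ

ΔH ≈ −17 kJ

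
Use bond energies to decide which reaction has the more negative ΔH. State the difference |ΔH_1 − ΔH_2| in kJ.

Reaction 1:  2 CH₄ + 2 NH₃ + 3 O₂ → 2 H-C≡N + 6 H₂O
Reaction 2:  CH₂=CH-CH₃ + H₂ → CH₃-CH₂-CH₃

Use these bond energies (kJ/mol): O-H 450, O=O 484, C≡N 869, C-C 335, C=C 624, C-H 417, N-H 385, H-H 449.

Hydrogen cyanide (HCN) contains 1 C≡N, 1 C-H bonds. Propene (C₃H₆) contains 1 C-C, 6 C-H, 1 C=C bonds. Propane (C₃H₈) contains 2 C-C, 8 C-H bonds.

Reaction 1:
  Bonds broken (reactants):
    C-H: 8 × 417 = 3336
    N-H: 6 × 385 = 2310
    O=O: 3 × 484 = 1452
    Σ(broken) = 7098 kJ
  Bonds formed (products):
    C≡N: 2 × 869 = 1738
    C-H: 2 × 417 = 834
    O-H: 12 × 450 = 5400
    Σ(formed) = 7972 kJ
  ΔH_1 = 7098 − 7972 = −874 kJ
Reaction 2:
  Bonds broken (reactants):
    C-C: 1 × 335 = 335
    C-H: 6 × 417 = 2502
    C=C: 1 × 624 = 624
    H-H: 1 × 449 = 449
    Σ(broken) = 3910 kJ
  Bonds formed (products):
    C-C: 2 × 335 = 670
    C-H: 8 × 417 = 3336
    Σ(formed) = 4006 kJ
  ΔH_2 = 3910 − 4006 = −96 kJ
ΔH_1 − ΔH_2 = −778 kJ, so reaction 1 has the more negative ΔH; |ΔH_1 − ΔH_2| = 778 kJ.

Reaction 1, by 778 kJ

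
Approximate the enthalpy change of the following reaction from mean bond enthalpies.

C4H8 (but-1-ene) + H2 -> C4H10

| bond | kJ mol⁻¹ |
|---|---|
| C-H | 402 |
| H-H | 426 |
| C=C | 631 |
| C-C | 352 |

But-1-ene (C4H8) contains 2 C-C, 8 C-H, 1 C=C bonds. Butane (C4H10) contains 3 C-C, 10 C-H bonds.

Bonds broken (reactants):
  C-C: 2 × 352 = 704
  C-H: 8 × 402 = 3216
  C=C: 1 × 631 = 631
  H-H: 1 × 426 = 426
  Σ(broken) = 4977 kJ
Bonds formed (products):
  C-C: 3 × 352 = 1056
  C-H: 10 × 402 = 4020
  Σ(formed) = 5076 kJ
ΔH = Σ(broken) − Σ(formed) = 4977 − 5076 = −99 kJ

ΔH ≈ −99 kJ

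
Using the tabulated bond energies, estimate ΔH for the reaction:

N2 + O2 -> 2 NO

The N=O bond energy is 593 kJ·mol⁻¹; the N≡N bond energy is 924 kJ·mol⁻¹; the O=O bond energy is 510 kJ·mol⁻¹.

Bonds broken (reactants):
  N≡N: 1 × 924 = 924
  O=O: 1 × 510 = 510
  Σ(broken) = 1434 kJ
Bonds formed (products):
  N=O: 2 × 593 = 1186
  Σ(formed) = 1186 kJ
ΔH = Σ(broken) − Σ(formed) = 1434 − 1186 = +248 kJ

ΔH ≈ +248 kJ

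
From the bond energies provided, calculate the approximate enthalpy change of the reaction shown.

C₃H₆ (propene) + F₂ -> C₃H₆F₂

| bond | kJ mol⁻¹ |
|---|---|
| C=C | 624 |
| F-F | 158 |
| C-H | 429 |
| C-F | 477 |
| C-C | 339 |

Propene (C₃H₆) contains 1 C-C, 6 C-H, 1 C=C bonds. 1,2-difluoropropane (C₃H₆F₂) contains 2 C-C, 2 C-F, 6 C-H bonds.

ΔH ≈ −511 kJ

Bonds broken (reactants):
  C-C: 1 × 339 = 339
  C-H: 6 × 429 = 2574
  C=C: 1 × 624 = 624
  F-F: 1 × 158 = 158
  Σ(broken) = 3695 kJ
Bonds formed (products):
  C-C: 2 × 339 = 678
  C-F: 2 × 477 = 954
  C-H: 6 × 429 = 2574
  Σ(formed) = 4206 kJ
ΔH = Σ(broken) − Σ(formed) = 3695 − 4206 = −511 kJ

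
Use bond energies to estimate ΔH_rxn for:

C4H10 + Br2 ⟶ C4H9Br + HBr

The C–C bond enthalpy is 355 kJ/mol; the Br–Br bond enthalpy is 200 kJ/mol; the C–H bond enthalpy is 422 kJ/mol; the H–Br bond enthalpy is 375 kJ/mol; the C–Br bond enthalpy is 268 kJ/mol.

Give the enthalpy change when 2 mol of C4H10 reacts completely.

ΔH = −42 kJ

Bonds broken (reactants):
  Br–Br: 1 × 200 = 200
  C–C: 3 × 355 = 1065
  C–H: 10 × 422 = 4220
  Σ(broken) = 5485 kJ
Bonds formed (products):
  C–Br: 1 × 268 = 268
  C–C: 3 × 355 = 1065
  C–H: 9 × 422 = 3798
  H–Br: 1 × 375 = 375
  Σ(formed) = 5506 kJ
ΔH = Σ(broken) − Σ(formed) = 5485 − 5506 = −21 kJ
For 2× the reaction as written: 2 × (−21) = −42 kJ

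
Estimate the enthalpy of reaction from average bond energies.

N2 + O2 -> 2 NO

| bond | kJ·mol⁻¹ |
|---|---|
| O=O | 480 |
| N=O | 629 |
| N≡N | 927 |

ΔH ≈ +149 kJ

Bonds broken (reactants):
  N≡N: 1 × 927 = 927
  O=O: 1 × 480 = 480
  Σ(broken) = 1407 kJ
Bonds formed (products):
  N=O: 2 × 629 = 1258
  Σ(formed) = 1258 kJ
ΔH = Σ(broken) − Σ(formed) = 1407 − 1258 = +149 kJ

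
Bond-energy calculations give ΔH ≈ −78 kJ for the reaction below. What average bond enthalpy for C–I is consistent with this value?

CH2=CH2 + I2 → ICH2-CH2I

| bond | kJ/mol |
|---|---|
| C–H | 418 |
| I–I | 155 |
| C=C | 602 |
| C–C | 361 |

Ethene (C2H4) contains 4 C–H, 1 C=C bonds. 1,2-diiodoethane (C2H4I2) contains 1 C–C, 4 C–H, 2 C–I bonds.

D(C–I) ≈ 237 kJ/mol

Let D be the C–I bond energy.
Σ(broken) = 4×418 + 1×602 + 1×155 = 2429
Σ(formed) = 1×361 + 4×418 + 2×D = 2033 + 2D
ΔH = Σ(broken) − Σ(formed) = (2429) − (2033 + 2D) = +396 − 2D
Setting this equal to −78 kJ gives 2D = 474, so D = 237 kJ/mol.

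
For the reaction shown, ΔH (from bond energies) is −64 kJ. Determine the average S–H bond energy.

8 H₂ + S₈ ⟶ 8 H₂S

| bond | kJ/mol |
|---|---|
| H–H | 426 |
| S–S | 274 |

Let D be the S–H bond energy.
Σ(broken) = 8×426 + 8×274 = 5600
Σ(formed) = 16×D = 16D
ΔH = Σ(broken) − Σ(formed) = (5600) − (16D) = +5600 − 16D
Setting this equal to −64 kJ gives 16D = 5664, so D = 354 kJ/mol.

D(S–H) ≈ 354 kJ/mol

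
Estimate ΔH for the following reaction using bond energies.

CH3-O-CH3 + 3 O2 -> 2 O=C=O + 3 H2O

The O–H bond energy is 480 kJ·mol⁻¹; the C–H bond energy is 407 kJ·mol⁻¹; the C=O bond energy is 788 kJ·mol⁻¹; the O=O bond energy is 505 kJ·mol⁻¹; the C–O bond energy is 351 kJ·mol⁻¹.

Bonds broken (reactants):
  C–H: 6 × 407 = 2442
  C–O: 2 × 351 = 702
  O=O: 3 × 505 = 1515
  Σ(broken) = 4659 kJ
Bonds formed (products):
  C=O: 4 × 788 = 3152
  O–H: 6 × 480 = 2880
  Σ(formed) = 6032 kJ
ΔH = Σ(broken) − Σ(formed) = 4659 − 6032 = −1373 kJ

ΔH ≈ −1373 kJ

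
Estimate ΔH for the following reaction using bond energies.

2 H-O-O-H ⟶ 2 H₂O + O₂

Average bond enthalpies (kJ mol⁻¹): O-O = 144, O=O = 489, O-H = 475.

ΔH ≈ −201 kJ

Bonds broken (reactants):
  O-H: 4 × 475 = 1900
  O-O: 2 × 144 = 288
  Σ(broken) = 2188 kJ
Bonds formed (products):
  O-H: 4 × 475 = 1900
  O=O: 1 × 489 = 489
  Σ(formed) = 2389 kJ
ΔH = Σ(broken) − Σ(formed) = 2188 − 2389 = −201 kJ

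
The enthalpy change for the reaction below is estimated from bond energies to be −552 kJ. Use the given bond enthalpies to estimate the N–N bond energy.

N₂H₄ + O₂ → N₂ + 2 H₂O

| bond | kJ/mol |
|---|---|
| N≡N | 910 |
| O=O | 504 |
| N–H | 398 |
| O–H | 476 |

Let D be the N–N bond energy.
Σ(broken) = 4×398 + 1×D + 1×504 = 2096 + D
Σ(formed) = 1×910 + 4×476 = 2814
ΔH = Σ(broken) − Σ(formed) = (2096 + D) − (2814) = −718 + D
Setting this equal to −552 kJ gives D = 166 kJ/mol.

D(N–N) ≈ 166 kJ/mol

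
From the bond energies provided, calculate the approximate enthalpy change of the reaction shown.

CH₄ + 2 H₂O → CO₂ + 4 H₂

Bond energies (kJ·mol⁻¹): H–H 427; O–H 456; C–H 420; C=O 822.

ΔH ≈ +152 kJ

Bonds broken (reactants):
  C–H: 4 × 420 = 1680
  O–H: 4 × 456 = 1824
  Σ(broken) = 3504 kJ
Bonds formed (products):
  C=O: 2 × 822 = 1644
  H–H: 4 × 427 = 1708
  Σ(formed) = 3352 kJ
ΔH = Σ(broken) − Σ(formed) = 3504 − 3352 = +152 kJ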